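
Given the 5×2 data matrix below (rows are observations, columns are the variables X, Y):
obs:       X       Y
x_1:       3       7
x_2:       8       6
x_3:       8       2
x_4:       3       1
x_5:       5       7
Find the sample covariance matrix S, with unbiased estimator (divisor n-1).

Step 1 — column means:
  mean(X) = (3 + 8 + 8 + 3 + 5) / 5 = 27/5 = 5.4
  mean(Y) = (7 + 6 + 2 + 1 + 7) / 5 = 23/5 = 4.6

Step 2 — sample covariance S[i,j] = (1/(n-1)) · Σ_k (x_{k,i} - mean_i) · (x_{k,j} - mean_j), with n-1 = 4.
  S[X,X] = ((-2.4)·(-2.4) + (2.6)·(2.6) + (2.6)·(2.6) + (-2.4)·(-2.4) + (-0.4)·(-0.4)) / 4 = 25.2/4 = 6.3
  S[X,Y] = ((-2.4)·(2.4) + (2.6)·(1.4) + (2.6)·(-2.6) + (-2.4)·(-3.6) + (-0.4)·(2.4)) / 4 = -1.2/4 = -0.3
  S[Y,Y] = ((2.4)·(2.4) + (1.4)·(1.4) + (-2.6)·(-2.6) + (-3.6)·(-3.6) + (2.4)·(2.4)) / 4 = 33.2/4 = 8.3

S is symmetric (S[j,i] = S[i,j]). Assembling:

S = [[6.3, -0.3],
 [-0.3, 8.3]]


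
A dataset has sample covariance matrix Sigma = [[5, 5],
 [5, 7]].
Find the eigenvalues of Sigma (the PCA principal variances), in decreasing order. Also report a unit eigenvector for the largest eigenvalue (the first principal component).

Step 1 — characteristic polynomial of 2×2 Sigma:
  det(Sigma - λI) = λ² - trace · λ + det = 0.
  trace = 5 + 7 = 12, det = 5·7 - (5)² = 10.
Step 2 — discriminant:
  Δ = trace² - 4·det = 144 - 40 = 104.
Step 3 — eigenvalues:
  λ = (trace ± √Δ)/2 = (12 ± 10.198)/2,
  λ_1 = 11.099,  λ_2 = 0.901.

Step 4 — unit eigenvector for λ_1: solve (Sigma - λ_1 I)v = 0. First row:
  (5 - 11.099)·v_x + (5)·v_y = 0, i.e. (-6.099)·v_x + (5)·v_y = 0,
  so v ∝ (b, λ_1 - a) = (5, 6.099) = u.
  ||u|| = √((5)² + (6.099)²) = √(62.198) ≈ 7.8866,
  v_1 = u/||u|| ≈ (0.634, 0.7733) (||v_1|| = 1).

λ_1 = 11.099,  λ_2 = 0.901;  v_1 ≈ (0.634, 0.7733)


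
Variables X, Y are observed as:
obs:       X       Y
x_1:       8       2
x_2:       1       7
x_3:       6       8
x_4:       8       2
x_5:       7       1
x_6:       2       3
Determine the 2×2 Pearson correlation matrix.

Step 1 — column means:
  mean(X) = (8 + 1 + 6 + 8 + 7 + 2) / 6 = 32/6 = 5.3333
  mean(Y) = (2 + 7 + 8 + 2 + 1 + 3) / 6 = 23/6 = 3.8333

Step 2 — sample variances and covariances s[i,j] = (1/(n-1)) · Σ_k (x_{k,i} - mean_i) · (x_{k,j} - mean_j), with n-1 = 5:
  s[X,X] = ((2.6667)·(2.6667) + (-4.3333)·(-4.3333) + (0.6667)·(0.6667) + (2.6667)·(2.6667) + (1.6667)·(1.6667) + (-3.3333)·(-3.3333)) / 5 = 47.3333/5 = 9.4667
  s[X,Y] = ((2.6667)·(-1.8333) + (-4.3333)·(3.1667) + (0.6667)·(4.1667) + (2.6667)·(-1.8333) + (1.6667)·(-2.8333) + (-3.3333)·(-0.8333)) / 5 = -22.6667/5 = -4.5333
  s[Y,Y] = ((-1.8333)·(-1.8333) + (3.1667)·(3.1667) + (4.1667)·(4.1667) + (-1.8333)·(-1.8333) + (-2.8333)·(-2.8333) + (-0.8333)·(-0.8333)) / 5 = 42.8333/5 = 8.5667
  Sample standard deviations s_i = √(s[i,i]):
  s(X) = √(9.4667) = 3.0768
  s(Y) = √(8.5667) = 2.9269

Step 3 — r_{ij} = s_{ij} / (s_i · s_j):
  r[X,X] = 1 (diagonal).
  r[X,Y] = -4.5333 / (3.0768 · 2.9269) = -4.5333 / 9.0054 = -0.5034
  r[Y,Y] = 1 (diagonal).

R is symmetric with unit diagonal. Assembling:

R = [[1, -0.5034],
 [-0.5034, 1]]


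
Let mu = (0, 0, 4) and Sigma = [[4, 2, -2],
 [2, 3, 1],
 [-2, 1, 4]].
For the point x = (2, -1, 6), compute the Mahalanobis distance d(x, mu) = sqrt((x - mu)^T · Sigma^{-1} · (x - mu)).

Step 1 — centre the observation: (x - mu) = (2, -1, 2).

Step 2 — invert Sigma (cofactor / det for 3×3, or solve directly):
  Sigma^{-1} = [[1.375, -1.25, 1],
 [-1.25, 1.5, -1],
 [1, -1, 1]].

Step 3 — form the quadratic (x - mu)^T · Sigma^{-1} · (x - mu):
  Sigma^{-1} · (x - mu) = (6, -6, 5).
  (x - mu)^T · [Sigma^{-1} · (x - mu)] = (2)·(6) + (-1)·(-6) + (2)·(5) = 28.

Step 4 — take square root: d = √(28) ≈ 5.2915.

d(x, mu) = √(28) ≈ 5.2915


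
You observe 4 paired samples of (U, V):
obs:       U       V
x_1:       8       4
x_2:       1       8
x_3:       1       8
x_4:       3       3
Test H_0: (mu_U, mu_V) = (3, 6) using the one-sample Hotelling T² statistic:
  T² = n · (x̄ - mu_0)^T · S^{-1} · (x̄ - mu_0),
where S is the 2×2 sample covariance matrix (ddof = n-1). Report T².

Step 1 — sample mean vector:
  mean(U) = (8 + 1 + 1 + 3) / 4 = 13/4 = 3.25
  mean(V) = (4 + 8 + 8 + 3) / 4 = 23/4 = 5.75
  x̄ = (3.25, 5.75),  deviation x̄ - mu_0 = (3.25, 5.75) - (3, 6) = (0.25, -0.25).

Step 2 — sample covariance matrix, S[i,j] = (1/(n-1)) · Σ_k (x_{k,i} - mean_i) · (x_{k,j} - mean_j), divisor n-1 = 3:
  S[U,U] = ((4.75)·(4.75) + (-2.25)·(-2.25) + (-2.25)·(-2.25) + (-0.25)·(-0.25)) / 3 = 32.75/3 = 10.9167
  S[U,V] = ((4.75)·(-1.75) + (-2.25)·(2.25) + (-2.25)·(2.25) + (-0.25)·(-2.75)) / 3 = -17.75/3 = -5.9167
  S[V,V] = ((-1.75)·(-1.75) + (2.25)·(2.25) + (2.25)·(2.25) + (-2.75)·(-2.75)) / 3 = 20.75/3 = 6.9167
  S = [[10.9167, -5.9167],
 [-5.9167, 6.9167]].

Step 3 — invert S. det(S) = 10.9167·6.9167 - (-5.9167)² = 40.5.
  S^{-1} = (1/det) · [[d, -b], [-b, a]] = [[0.1708, 0.1461],
 [0.1461, 0.2695]].

Step 4 — quadratic form (x̄ - mu_0)^T · S^{-1} · (x̄ - mu_0):
  S^{-1} · (x̄ - mu_0) = (0.0062, -0.0309),
  (x̄ - mu_0)^T · [...] = (0.25)·(0.0062) + (-0.25)·(-0.0309) = 0.0093.

Step 5 — scale by n: T² = 4 · 0.0093 = 0.037.

T² ≈ 0.037


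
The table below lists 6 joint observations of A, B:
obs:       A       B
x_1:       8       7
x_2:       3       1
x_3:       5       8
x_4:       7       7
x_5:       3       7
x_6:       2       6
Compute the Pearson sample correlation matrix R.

Step 1 — column means:
  mean(A) = (8 + 3 + 5 + 7 + 3 + 2) / 6 = 28/6 = 4.6667
  mean(B) = (7 + 1 + 8 + 7 + 7 + 6) / 6 = 36/6 = 6

Step 2 — sample variances and covariances s[i,j] = (1/(n-1)) · Σ_k (x_{k,i} - mean_i) · (x_{k,j} - mean_j), with n-1 = 5:
  s[A,A] = ((3.3333)·(3.3333) + (-1.6667)·(-1.6667) + (0.3333)·(0.3333) + (2.3333)·(2.3333) + (-1.6667)·(-1.6667) + (-2.6667)·(-2.6667)) / 5 = 29.3333/5 = 5.8667
  s[A,B] = ((3.3333)·(1) + (-1.6667)·(-5) + (0.3333)·(2) + (2.3333)·(1) + (-1.6667)·(1) + (-2.6667)·(0)) / 5 = 13/5 = 2.6
  s[B,B] = ((1)·(1) + (-5)·(-5) + (2)·(2) + (1)·(1) + (1)·(1) + (0)·(0)) / 5 = 32/5 = 6.4
  Sample standard deviations s_i = √(s[i,i]):
  s(A) = √(5.8667) = 2.4221
  s(B) = √(6.4) = 2.5298

Step 3 — r_{ij} = s_{ij} / (s_i · s_j):
  r[A,A] = 1 (diagonal).
  r[A,B] = 2.6 / (2.4221 · 2.5298) = 2.6 / 6.1275 = 0.4243
  r[B,B] = 1 (diagonal).

R is symmetric with unit diagonal. Assembling:

R = [[1, 0.4243],
 [0.4243, 1]]


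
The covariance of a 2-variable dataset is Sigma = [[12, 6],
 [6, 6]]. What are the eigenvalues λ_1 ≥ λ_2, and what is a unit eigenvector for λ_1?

Step 1 — characteristic polynomial of 2×2 Sigma:
  det(Sigma - λI) = λ² - trace · λ + det = 0.
  trace = 12 + 6 = 18, det = 12·6 - (6)² = 36.
Step 2 — discriminant:
  Δ = trace² - 4·det = 324 - 144 = 180.
Step 3 — eigenvalues:
  λ = (trace ± √Δ)/2 = (18 ± 13.4164)/2,
  λ_1 = 15.7082,  λ_2 = 2.2918.

Step 4 — unit eigenvector for λ_1: solve (Sigma - λ_1 I)v = 0. First row:
  (12 - 15.7082)·v_x + (6)·v_y = 0, i.e. (-3.7082)·v_x + (6)·v_y = 0,
  so v ∝ (b, λ_1 - a) = (6, 3.7082) = u.
  ||u|| = √((6)² + (3.7082)²) = √(49.7508) ≈ 7.0534,
  v_1 = u/||u|| ≈ (0.8507, 0.5257) (||v_1|| = 1).

λ_1 = 15.7082,  λ_2 = 2.2918;  v_1 ≈ (0.8507, 0.5257)


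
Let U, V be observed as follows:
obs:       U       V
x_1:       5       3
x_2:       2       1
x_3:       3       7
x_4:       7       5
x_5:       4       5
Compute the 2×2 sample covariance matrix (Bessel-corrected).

Step 1 — column means:
  mean(U) = (5 + 2 + 3 + 7 + 4) / 5 = 21/5 = 4.2
  mean(V) = (3 + 1 + 7 + 5 + 5) / 5 = 21/5 = 4.2

Step 2 — sample covariance S[i,j] = (1/(n-1)) · Σ_k (x_{k,i} - mean_i) · (x_{k,j} - mean_j), with n-1 = 4.
  S[U,U] = ((0.8)·(0.8) + (-2.2)·(-2.2) + (-1.2)·(-1.2) + (2.8)·(2.8) + (-0.2)·(-0.2)) / 4 = 14.8/4 = 3.7
  S[U,V] = ((0.8)·(-1.2) + (-2.2)·(-3.2) + (-1.2)·(2.8) + (2.8)·(0.8) + (-0.2)·(0.8)) / 4 = 4.8/4 = 1.2
  S[V,V] = ((-1.2)·(-1.2) + (-3.2)·(-3.2) + (2.8)·(2.8) + (0.8)·(0.8) + (0.8)·(0.8)) / 4 = 20.8/4 = 5.2

S is symmetric (S[j,i] = S[i,j]). Assembling:

S = [[3.7, 1.2],
 [1.2, 5.2]]


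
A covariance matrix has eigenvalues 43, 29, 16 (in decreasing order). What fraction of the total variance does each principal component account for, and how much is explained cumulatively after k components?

Step 1 — total variance = trace(Sigma) = Σ λ_i = 43 + 29 + 16 = 88.

Step 2 — fraction explained by component i = λ_i / Σ λ:
  PC1: 43/88 = 0.4886
  PC2: 29/88 = 0.3295
  PC3: 16/88 = 0.1818

Step 3 — cumulative fraction after k components = (λ_1 + ... + λ_k) / Σ λ:
  k = 1: 43/88 = 0.4886
  k = 2: (43 + 29)/88 = 72/88 = 0.8182
  k = 3: (43 + 29 + 16)/88 = 88/88 = 1

Summary (fraction, with percent):

explained: PC1 0.4886 (48.86%), PC2 0.3295 (32.95%), PC3 0.1818 (18.18%);  cumulative: 0.4886, 0.8182, 1


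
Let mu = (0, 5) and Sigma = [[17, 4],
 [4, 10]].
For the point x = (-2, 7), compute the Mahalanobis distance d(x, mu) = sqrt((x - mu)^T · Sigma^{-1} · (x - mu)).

Step 1 — centre the observation: (x - mu) = (-2, 2).

Step 2 — invert Sigma. det(Sigma) = 17·10 - (4)² = 154.
  Sigma^{-1} = (1/det) · [[d, -b], [-b, a]] = [[0.0649, -0.026],
 [-0.026, 0.1104]].

Step 3 — form the quadratic (x - mu)^T · Sigma^{-1} · (x - mu):
  Sigma^{-1} · (x - mu) = (-0.1818, 0.2727).
  (x - mu)^T · [Sigma^{-1} · (x - mu)] = (-2)·(-0.1818) + (2)·(0.2727) = 0.9091.

Step 4 — take square root: d = √(0.9091) ≈ 0.9535.

d(x, mu) = √(0.9091) ≈ 0.9535


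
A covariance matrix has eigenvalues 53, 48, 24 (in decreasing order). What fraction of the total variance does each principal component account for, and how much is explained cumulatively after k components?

Step 1 — total variance = trace(Sigma) = Σ λ_i = 53 + 48 + 24 = 125.

Step 2 — fraction explained by component i = λ_i / Σ λ:
  PC1: 53/125 = 0.424
  PC2: 48/125 = 0.384
  PC3: 24/125 = 0.192

Step 3 — cumulative fraction after k components = (λ_1 + ... + λ_k) / Σ λ:
  k = 1: 53/125 = 0.424
  k = 2: (53 + 48)/125 = 101/125 = 0.808
  k = 3: (53 + 48 + 24)/125 = 125/125 = 1

Summary (fraction, with percent):

explained: PC1 0.424 (42.4%), PC2 0.384 (38.4%), PC3 0.192 (19.2%);  cumulative: 0.424, 0.808, 1


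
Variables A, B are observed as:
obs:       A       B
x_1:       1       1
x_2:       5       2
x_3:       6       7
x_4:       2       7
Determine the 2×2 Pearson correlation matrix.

Step 1 — column means:
  mean(A) = (1 + 5 + 6 + 2) / 4 = 14/4 = 3.5
  mean(B) = (1 + 2 + 7 + 7) / 4 = 17/4 = 4.25

Step 2 — sample variances and covariances s[i,j] = (1/(n-1)) · Σ_k (x_{k,i} - mean_i) · (x_{k,j} - mean_j), with n-1 = 3:
  s[A,A] = ((-2.5)·(-2.5) + (1.5)·(1.5) + (2.5)·(2.5) + (-1.5)·(-1.5)) / 3 = 17/3 = 5.6667
  s[A,B] = ((-2.5)·(-3.25) + (1.5)·(-2.25) + (2.5)·(2.75) + (-1.5)·(2.75)) / 3 = 7.5/3 = 2.5
  s[B,B] = ((-3.25)·(-3.25) + (-2.25)·(-2.25) + (2.75)·(2.75) + (2.75)·(2.75)) / 3 = 30.75/3 = 10.25
  Sample standard deviations s_i = √(s[i,i]):
  s(A) = √(5.6667) = 2.3805
  s(B) = √(10.25) = 3.2016

Step 3 — r_{ij} = s_{ij} / (s_i · s_j):
  r[A,A] = 1 (diagonal).
  r[A,B] = 2.5 / (2.3805 · 3.2016) = 2.5 / 7.6212 = 0.328
  r[B,B] = 1 (diagonal).

R is symmetric with unit diagonal. Assembling:

R = [[1, 0.328],
 [0.328, 1]]


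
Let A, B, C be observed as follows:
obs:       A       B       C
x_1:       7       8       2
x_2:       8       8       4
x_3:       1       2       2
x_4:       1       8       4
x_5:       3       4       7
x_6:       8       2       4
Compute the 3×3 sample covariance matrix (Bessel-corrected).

Step 1 — column means:
  mean(A) = (7 + 8 + 1 + 1 + 3 + 8) / 6 = 28/6 = 4.6667
  mean(B) = (8 + 8 + 2 + 8 + 4 + 2) / 6 = 32/6 = 5.3333
  mean(C) = (2 + 4 + 2 + 4 + 7 + 4) / 6 = 23/6 = 3.8333

Step 2 — sample covariance S[i,j] = (1/(n-1)) · Σ_k (x_{k,i} - mean_i) · (x_{k,j} - mean_j), with n-1 = 5.
  S[A,A] = ((2.3333)·(2.3333) + (3.3333)·(3.3333) + (-3.6667)·(-3.6667) + (-3.6667)·(-3.6667) + (-1.6667)·(-1.6667) + (3.3333)·(3.3333)) / 5 = 57.3333/5 = 11.4667
  S[A,B] = ((2.3333)·(2.6667) + (3.3333)·(2.6667) + (-3.6667)·(-3.3333) + (-3.6667)·(2.6667) + (-1.6667)·(-1.3333) + (3.3333)·(-3.3333)) / 5 = 8.6667/5 = 1.7333
  S[A,C] = ((2.3333)·(-1.8333) + (3.3333)·(0.1667) + (-3.6667)·(-1.8333) + (-3.6667)·(0.1667) + (-1.6667)·(3.1667) + (3.3333)·(0.1667)) / 5 = -2.3333/5 = -0.4667
  S[B,B] = ((2.6667)·(2.6667) + (2.6667)·(2.6667) + (-3.3333)·(-3.3333) + (2.6667)·(2.6667) + (-1.3333)·(-1.3333) + (-3.3333)·(-3.3333)) / 5 = 45.3333/5 = 9.0667
  S[B,C] = ((2.6667)·(-1.8333) + (2.6667)·(0.1667) + (-3.3333)·(-1.8333) + (2.6667)·(0.1667) + (-1.3333)·(3.1667) + (-3.3333)·(0.1667)) / 5 = -2.6667/5 = -0.5333
  S[C,C] = ((-1.8333)·(-1.8333) + (0.1667)·(0.1667) + (-1.8333)·(-1.8333) + (0.1667)·(0.1667) + (3.1667)·(3.1667) + (0.1667)·(0.1667)) / 5 = 16.8333/5 = 3.3667

S is symmetric (S[j,i] = S[i,j]). Assembling:

S = [[11.4667, 1.7333, -0.4667],
 [1.7333, 9.0667, -0.5333],
 [-0.4667, -0.5333, 3.3667]]


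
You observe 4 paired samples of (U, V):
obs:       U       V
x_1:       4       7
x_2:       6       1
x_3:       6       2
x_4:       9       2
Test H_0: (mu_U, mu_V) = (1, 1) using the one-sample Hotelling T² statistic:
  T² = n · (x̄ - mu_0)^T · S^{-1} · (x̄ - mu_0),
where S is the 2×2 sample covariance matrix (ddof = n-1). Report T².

Step 1 — sample mean vector:
  mean(U) = (4 + 6 + 6 + 9) / 4 = 25/4 = 6.25
  mean(V) = (7 + 1 + 2 + 2) / 4 = 12/4 = 3
  x̄ = (6.25, 3),  deviation x̄ - mu_0 = (6.25, 3) - (1, 1) = (5.25, 2).

Step 2 — sample covariance matrix, S[i,j] = (1/(n-1)) · Σ_k (x_{k,i} - mean_i) · (x_{k,j} - mean_j), divisor n-1 = 3:
  S[U,U] = ((-2.25)·(-2.25) + (-0.25)·(-0.25) + (-0.25)·(-0.25) + (2.75)·(2.75)) / 3 = 12.75/3 = 4.25
  S[U,V] = ((-2.25)·(4) + (-0.25)·(-2) + (-0.25)·(-1) + (2.75)·(-1)) / 3 = -11/3 = -3.6667
  S[V,V] = ((4)·(4) + (-2)·(-2) + (-1)·(-1) + (-1)·(-1)) / 3 = 22/3 = 7.3333
  S = [[4.25, -3.6667],
 [-3.6667, 7.3333]].

Step 3 — invert S. det(S) = 4.25·7.3333 - (-3.6667)² = 17.7222.
  S^{-1} = (1/det) · [[d, -b], [-b, a]] = [[0.4138, 0.2069],
 [0.2069, 0.2398]].

Step 4 — quadratic form (x̄ - mu_0)^T · S^{-1} · (x̄ - mu_0):
  S^{-1} · (x̄ - mu_0) = (2.5862, 1.5658),
  (x̄ - mu_0)^T · [...] = (5.25)·(2.5862) + (2)·(1.5658) = 16.7092.

Step 5 — scale by n: T² = 4 · 16.7092 = 66.837.

T² ≈ 66.837


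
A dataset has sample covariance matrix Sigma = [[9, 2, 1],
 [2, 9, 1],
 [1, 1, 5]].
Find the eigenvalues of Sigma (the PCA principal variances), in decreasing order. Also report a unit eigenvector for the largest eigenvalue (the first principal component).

Step 1 — characteristic polynomial p(λ) = det(λI - Sigma) = λ³ - tr·λ² + c_1·λ - det, where tr = trace, c_1 = sum of the principal 2×2 minors, det = det(Sigma):
  tr = 9 + 9 + 5 = 23,
  c_1 = (9·9 - (2)²) + (9·5 - (1)²) + (9·5 - (1)²) = 77 + 44 + 44 = 165,
  det = 9·(9·5 - (1)²) - (2)·((2)·5 - (1)·(1)) + (1)·((2)·(1) - 9·(1)) = 9·(44) - (2)·(9) + (1)·(-7) = 371.
  So p(λ) = λ³ - 23λ² + 165λ - 371.
Step 2 — look for an integer root (rational root theorem: any rational root is an integer divisor of 371). Testing λ = 7:
  p(7) = 343 - 1127 + 1155 - 371 = 0  ✓
  Dividing out (λ - 7): p(λ) = (λ - 7)(λ² - 16λ + 53).
Step 3 — remaining eigenvalues from the quadratic λ² - 16λ + 53 = 0:
  Δ = 16² - 4·53 = 256 - 212 = 44,  λ = (16 ± √44)/2 = (16 ± 6.6332)/2 ≈ 11.3166 or 4.6834.
  Sorted: λ_1 = 11.3166,  λ_2 = 7,  λ_3 = 4.6834  (check: sum = 23 = tr ✓).

Step 4 — unit eigenvector for λ_1 ≈ 11.3166: v spans the null space of (Sigma - λ_1 I), whose rows are
  r_1 = (-2.3166, 2, 1),  r_2 = (2, -2.3166, 1),  r_3 = (1, 1, -6.3166).
  v is orthogonal to every row, so take v ∝ r_1 × r_2 = ((2)·(1) - (1)·(-2.3166), (1)·(2) - (-2.3166)·(1), (-2.3166)·(-2.3166) - (2)·(2)) ≈ (4.3166, 4.3166, 1.3668).
  Let u = (4.3166, 4.3166, 1.3668).
  ||u|| = √((4.3166)² + (4.3166)² + (1.3668)²) = √(39.1345) ≈ 6.2558,  v_1 = u/||u|| ≈ (0.69, 0.69, 0.2185) (||v_1|| = 1).

λ_1 = 11.3166,  λ_2 = 7,  λ_3 = 4.6834;  v_1 ≈ (0.69, 0.69, 0.2185)


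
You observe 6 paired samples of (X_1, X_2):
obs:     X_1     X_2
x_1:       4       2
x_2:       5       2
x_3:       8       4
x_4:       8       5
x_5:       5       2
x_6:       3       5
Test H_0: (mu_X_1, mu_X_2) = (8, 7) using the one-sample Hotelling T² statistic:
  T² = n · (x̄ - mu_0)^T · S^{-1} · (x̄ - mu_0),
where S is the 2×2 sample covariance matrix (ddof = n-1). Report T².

Step 1 — sample mean vector:
  mean(X_1) = (4 + 5 + 8 + 8 + 5 + 3) / 6 = 33/6 = 5.5
  mean(X_2) = (2 + 2 + 4 + 5 + 2 + 5) / 6 = 20/6 = 3.3333
  x̄ = (5.5, 3.3333),  deviation x̄ - mu_0 = (5.5, 3.3333) - (8, 7) = (-2.5, -3.6667).

Step 2 — sample covariance matrix, S[i,j] = (1/(n-1)) · Σ_k (x_{k,i} - mean_i) · (x_{k,j} - mean_j), divisor n-1 = 5:
  S[X_1,X_1] = ((-1.5)·(-1.5) + (-0.5)·(-0.5) + (2.5)·(2.5) + (2.5)·(2.5) + (-0.5)·(-0.5) + (-2.5)·(-2.5)) / 5 = 21.5/5 = 4.3
  S[X_1,X_2] = ((-1.5)·(-1.3333) + (-0.5)·(-1.3333) + (2.5)·(0.6667) + (2.5)·(1.6667) + (-0.5)·(-1.3333) + (-2.5)·(1.6667)) / 5 = 5/5 = 1
  S[X_2,X_2] = ((-1.3333)·(-1.3333) + (-1.3333)·(-1.3333) + (0.6667)·(0.6667) + (1.6667)·(1.6667) + (-1.3333)·(-1.3333) + (1.6667)·(1.6667)) / 5 = 11.3333/5 = 2.2667
  S = [[4.3, 1],
 [1, 2.2667]].

Step 3 — invert S. det(S) = 4.3·2.2667 - (1)² = 8.7467.
  S^{-1} = (1/det) · [[d, -b], [-b, a]] = [[0.2591, -0.1143],
 [-0.1143, 0.4916]].

Step 4 — quadratic form (x̄ - mu_0)^T · S^{-1} · (x̄ - mu_0):
  S^{-1} · (x̄ - mu_0) = (-0.2287, -1.5168),
  (x̄ - mu_0)^T · [...] = (-2.5)·(-0.2287) + (-3.6667)·(-1.5168) = 6.1331.

Step 5 — scale by n: T² = 6 · 6.1331 = 36.7988.

T² ≈ 36.7988


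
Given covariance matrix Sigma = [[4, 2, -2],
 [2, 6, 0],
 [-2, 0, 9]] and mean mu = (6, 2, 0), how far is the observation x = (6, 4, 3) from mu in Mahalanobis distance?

Step 1 — centre the observation: (x - mu) = (0, 2, 3).

Step 2 — invert Sigma (cofactor / det for 3×3, or solve directly):
  Sigma^{-1} = [[0.3462, -0.1154, 0.0769],
 [-0.1154, 0.2051, -0.0256],
 [0.0769, -0.0256, 0.1282]].

Step 3 — form the quadratic (x - mu)^T · Sigma^{-1} · (x - mu):
  Sigma^{-1} · (x - mu) = (0, 0.3333, 0.3333).
  (x - mu)^T · [Sigma^{-1} · (x - mu)] = (0)·(0) + (2)·(0.3333) + (3)·(0.3333) = 1.6667.

Step 4 — take square root: d = √(1.6667) ≈ 1.291.

d(x, mu) = √(1.6667) ≈ 1.291


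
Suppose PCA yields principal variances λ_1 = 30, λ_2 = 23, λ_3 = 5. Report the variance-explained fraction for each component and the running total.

Step 1 — total variance = trace(Sigma) = Σ λ_i = 30 + 23 + 5 = 58.

Step 2 — fraction explained by component i = λ_i / Σ λ:
  PC1: 30/58 = 0.5172
  PC2: 23/58 = 0.3966
  PC3: 5/58 = 0.0862

Step 3 — cumulative fraction after k components = (λ_1 + ... + λ_k) / Σ λ:
  k = 1: 30/58 = 0.5172
  k = 2: (30 + 23)/58 = 53/58 = 0.9138
  k = 3: (30 + 23 + 5)/58 = 58/58 = 1

Summary (fraction, with percent):

explained: PC1 0.5172 (51.72%), PC2 0.3966 (39.66%), PC3 0.0862 (8.62%);  cumulative: 0.5172, 0.9138, 1


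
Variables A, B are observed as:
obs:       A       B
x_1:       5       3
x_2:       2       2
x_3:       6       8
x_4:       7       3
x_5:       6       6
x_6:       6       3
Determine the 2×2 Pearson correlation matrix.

Step 1 — column means:
  mean(A) = (5 + 2 + 6 + 7 + 6 + 6) / 6 = 32/6 = 5.3333
  mean(B) = (3 + 2 + 8 + 3 + 6 + 3) / 6 = 25/6 = 4.1667

Step 2 — sample variances and covariances s[i,j] = (1/(n-1)) · Σ_k (x_{k,i} - mean_i) · (x_{k,j} - mean_j), with n-1 = 5:
  s[A,A] = ((-0.3333)·(-0.3333) + (-3.3333)·(-3.3333) + (0.6667)·(0.6667) + (1.6667)·(1.6667) + (0.6667)·(0.6667) + (0.6667)·(0.6667)) / 5 = 15.3333/5 = 3.0667
  s[A,B] = ((-0.3333)·(-1.1667) + (-3.3333)·(-2.1667) + (0.6667)·(3.8333) + (1.6667)·(-1.1667) + (0.6667)·(1.8333) + (0.6667)·(-1.1667)) / 5 = 8.6667/5 = 1.7333
  s[B,B] = ((-1.1667)·(-1.1667) + (-2.1667)·(-2.1667) + (3.8333)·(3.8333) + (-1.1667)·(-1.1667) + (1.8333)·(1.8333) + (-1.1667)·(-1.1667)) / 5 = 26.8333/5 = 5.3667
  Sample standard deviations s_i = √(s[i,i]):
  s(A) = √(3.0667) = 1.7512
  s(B) = √(5.3667) = 2.3166

Step 3 — r_{ij} = s_{ij} / (s_i · s_j):
  r[A,A] = 1 (diagonal).
  r[A,B] = 1.7333 / (1.7512 · 2.3166) = 1.7333 / 4.0568 = 0.4273
  r[B,B] = 1 (diagonal).

R is symmetric with unit diagonal. Assembling:

R = [[1, 0.4273],
 [0.4273, 1]]


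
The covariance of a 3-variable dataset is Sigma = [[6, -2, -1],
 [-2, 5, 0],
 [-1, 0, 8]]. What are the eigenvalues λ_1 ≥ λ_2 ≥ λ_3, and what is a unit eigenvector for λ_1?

Step 1 — characteristic polynomial p(λ) = det(λI - Sigma) = λ³ - tr·λ² + c_1·λ - det, where tr = trace, c_1 = sum of the principal 2×2 minors, det = det(Sigma):
  tr = 6 + 5 + 8 = 19,
  c_1 = (6·5 - (-2)²) + (6·8 - (-1)²) + (5·8 - (0)²) = 26 + 47 + 40 = 113,
  det = 6·(5·8 - (0)²) - (-2)·((-2)·8 - (0)·(-1)) + (-1)·((-2)·(0) - 5·(-1)) = 6·(40) - (-2)·(-16) + (-1)·(5) = 203.
  So p(λ) = λ³ - 19λ² + 113λ - 203.
Step 2 — look for an integer root (rational root theorem: any rational root is an integer divisor of 203). Testing λ = 7:
  p(7) = 343 - 931 + 791 - 203 = 0  ✓
  Dividing out (λ - 7): p(λ) = (λ - 7)(λ² - 12λ + 29).
Step 3 — remaining eigenvalues from the quadratic λ² - 12λ + 29 = 0:
  Δ = 12² - 4·29 = 144 - 116 = 28,  λ = (12 ± √28)/2 = (12 ± 5.2915)/2 ≈ 8.6458 or 3.3542.
  Sorted: λ_1 = 8.6458,  λ_2 = 7,  λ_3 = 3.3542  (check: sum = 19 = tr ✓).

Step 4 — unit eigenvector for λ_1 ≈ 8.6458: v spans the null space of (Sigma - λ_1 I), whose rows are
  r_1 = (-2.6458, -2, -1),  r_2 = (-2, -3.6458, 0),  r_3 = (-1, 0, -0.6458).
  v is orthogonal to every row, so take v ∝ r_1 × r_2 = ((-2)·(0) - (-1)·(-3.6458), (-1)·(-2) - (-2.6458)·(0), (-2.6458)·(-3.6458) - (-2)·(-2)) ≈ (-3.6458, 2, 5.6458).
  Rescale (multiply by -1 so the first nonzero entry is positive): u = (3.6458, -2, -5.6458).
  ||u|| = √((3.6458)² + (-2)² + (-5.6458)²) = √(49.166) ≈ 7.0118,  v_1 = u/||u|| ≈ (0.5199, -0.2852, -0.8052) (||v_1|| = 1).

λ_1 = 8.6458,  λ_2 = 7,  λ_3 = 3.3542;  v_1 ≈ (0.5199, -0.2852, -0.8052)


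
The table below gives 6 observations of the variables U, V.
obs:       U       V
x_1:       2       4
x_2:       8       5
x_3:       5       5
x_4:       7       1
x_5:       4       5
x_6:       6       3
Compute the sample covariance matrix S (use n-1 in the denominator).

Step 1 — column means:
  mean(U) = (2 + 8 + 5 + 7 + 4 + 6) / 6 = 32/6 = 5.3333
  mean(V) = (4 + 5 + 5 + 1 + 5 + 3) / 6 = 23/6 = 3.8333

Step 2 — sample covariance S[i,j] = (1/(n-1)) · Σ_k (x_{k,i} - mean_i) · (x_{k,j} - mean_j), with n-1 = 5.
  S[U,U] = ((-3.3333)·(-3.3333) + (2.6667)·(2.6667) + (-0.3333)·(-0.3333) + (1.6667)·(1.6667) + (-1.3333)·(-1.3333) + (0.6667)·(0.6667)) / 5 = 23.3333/5 = 4.6667
  S[U,V] = ((-3.3333)·(0.1667) + (2.6667)·(1.1667) + (-0.3333)·(1.1667) + (1.6667)·(-2.8333) + (-1.3333)·(1.1667) + (0.6667)·(-0.8333)) / 5 = -4.6667/5 = -0.9333
  S[V,V] = ((0.1667)·(0.1667) + (1.1667)·(1.1667) + (1.1667)·(1.1667) + (-2.8333)·(-2.8333) + (1.1667)·(1.1667) + (-0.8333)·(-0.8333)) / 5 = 12.8333/5 = 2.5667

S is symmetric (S[j,i] = S[i,j]). Assembling:

S = [[4.6667, -0.9333],
 [-0.9333, 2.5667]]


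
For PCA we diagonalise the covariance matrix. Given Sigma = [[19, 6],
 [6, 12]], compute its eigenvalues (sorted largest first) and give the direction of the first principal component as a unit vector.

Step 1 — characteristic polynomial of 2×2 Sigma:
  det(Sigma - λI) = λ² - trace · λ + det = 0.
  trace = 19 + 12 = 31, det = 19·12 - (6)² = 192.
Step 2 — discriminant:
  Δ = trace² - 4·det = 961 - 768 = 193.
Step 3 — eigenvalues:
  λ = (trace ± √Δ)/2 = (31 ± 13.8924)/2,
  λ_1 = 22.4462,  λ_2 = 8.5538.

Step 4 — unit eigenvector for λ_1: solve (Sigma - λ_1 I)v = 0. First row:
  (19 - 22.4462)·v_x + (6)·v_y = 0, i.e. (-3.4462)·v_x + (6)·v_y = 0,
  so v ∝ (b, λ_1 - a) = (6, 3.4462) = u.
  ||u|| = √((6)² + (3.4462)²) = √(47.8764) ≈ 6.9193,
  v_1 = u/||u|| ≈ (0.8671, 0.4981) (||v_1|| = 1).

λ_1 = 22.4462,  λ_2 = 8.5538;  v_1 ≈ (0.8671, 0.4981)


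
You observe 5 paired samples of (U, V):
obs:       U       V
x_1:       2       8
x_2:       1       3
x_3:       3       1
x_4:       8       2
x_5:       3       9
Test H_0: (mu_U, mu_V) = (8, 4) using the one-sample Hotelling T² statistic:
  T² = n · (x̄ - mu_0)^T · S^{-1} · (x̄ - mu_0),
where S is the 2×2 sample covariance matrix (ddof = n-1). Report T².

Step 1 — sample mean vector:
  mean(U) = (2 + 1 + 3 + 8 + 3) / 5 = 17/5 = 3.4
  mean(V) = (8 + 3 + 1 + 2 + 9) / 5 = 23/5 = 4.6
  x̄ = (3.4, 4.6),  deviation x̄ - mu_0 = (3.4, 4.6) - (8, 4) = (-4.6, 0.6).

Step 2 — sample covariance matrix, S[i,j] = (1/(n-1)) · Σ_k (x_{k,i} - mean_i) · (x_{k,j} - mean_j), divisor n-1 = 4:
  S[U,U] = ((-1.4)·(-1.4) + (-2.4)·(-2.4) + (-0.4)·(-0.4) + (4.6)·(4.6) + (-0.4)·(-0.4)) / 4 = 29.2/4 = 7.3
  S[U,V] = ((-1.4)·(3.4) + (-2.4)·(-1.6) + (-0.4)·(-3.6) + (4.6)·(-2.6) + (-0.4)·(4.4)) / 4 = -13.2/4 = -3.3
  S[V,V] = ((3.4)·(3.4) + (-1.6)·(-1.6) + (-3.6)·(-3.6) + (-2.6)·(-2.6) + (4.4)·(4.4)) / 4 = 53.2/4 = 13.3
  S = [[7.3, -3.3],
 [-3.3, 13.3]].

Step 3 — invert S. det(S) = 7.3·13.3 - (-3.3)² = 86.2.
  S^{-1} = (1/det) · [[d, -b], [-b, a]] = [[0.1543, 0.0383],
 [0.0383, 0.0847]].

Step 4 — quadratic form (x̄ - mu_0)^T · S^{-1} · (x̄ - mu_0):
  S^{-1} · (x̄ - mu_0) = (-0.6868, -0.1253),
  (x̄ - mu_0)^T · [...] = (-4.6)·(-0.6868) + (0.6)·(-0.1253) = 3.084.

Step 5 — scale by n: T² = 5 · 3.084 = 15.42.

T² ≈ 15.42


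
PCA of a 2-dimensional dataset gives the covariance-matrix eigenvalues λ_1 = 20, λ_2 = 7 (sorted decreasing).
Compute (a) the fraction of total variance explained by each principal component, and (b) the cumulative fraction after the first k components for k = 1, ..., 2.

Step 1 — total variance = trace(Sigma) = Σ λ_i = 20 + 7 = 27.

Step 2 — fraction explained by component i = λ_i / Σ λ:
  PC1: 20/27 = 0.7407
  PC2: 7/27 = 0.2593

Step 3 — cumulative fraction after k components = (λ_1 + ... + λ_k) / Σ λ:
  k = 1: 20/27 = 0.7407
  k = 2: (20 + 7)/27 = 27/27 = 1

Summary (fraction, with percent):

explained: PC1 0.7407 (74.07%), PC2 0.2593 (25.93%);  cumulative: 0.7407, 1


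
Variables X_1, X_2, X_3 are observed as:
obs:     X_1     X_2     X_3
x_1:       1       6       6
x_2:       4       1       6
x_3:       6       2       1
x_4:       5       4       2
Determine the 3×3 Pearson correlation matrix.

Step 1 — column means:
  mean(X_1) = (1 + 4 + 6 + 5) / 4 = 16/4 = 4
  mean(X_2) = (6 + 1 + 2 + 4) / 4 = 13/4 = 3.25
  mean(X_3) = (6 + 6 + 1 + 2) / 4 = 15/4 = 3.75

Step 2 — sample variances and covariances s[i,j] = (1/(n-1)) · Σ_k (x_{k,i} - mean_i) · (x_{k,j} - mean_j), with n-1 = 3:
  s[X_1,X_1] = ((-3)·(-3) + (0)·(0) + (2)·(2) + (1)·(1)) / 3 = 14/3 = 4.6667
  s[X_1,X_2] = ((-3)·(2.75) + (0)·(-2.25) + (2)·(-1.25) + (1)·(0.75)) / 3 = -10/3 = -3.3333
  s[X_1,X_3] = ((-3)·(2.25) + (0)·(2.25) + (2)·(-2.75) + (1)·(-1.75)) / 3 = -14/3 = -4.6667
  s[X_2,X_2] = ((2.75)·(2.75) + (-2.25)·(-2.25) + (-1.25)·(-1.25) + (0.75)·(0.75)) / 3 = 14.75/3 = 4.9167
  s[X_2,X_3] = ((2.75)·(2.25) + (-2.25)·(2.25) + (-1.25)·(-2.75) + (0.75)·(-1.75)) / 3 = 3.25/3 = 1.0833
  s[X_3,X_3] = ((2.25)·(2.25) + (2.25)·(2.25) + (-2.75)·(-2.75) + (-1.75)·(-1.75)) / 3 = 20.75/3 = 6.9167
  Sample standard deviations s_i = √(s[i,i]):
  s(X_1) = √(4.6667) = 2.1602
  s(X_2) = √(4.9167) = 2.2174
  s(X_3) = √(6.9167) = 2.63

Step 3 — r_{ij} = s_{ij} / (s_i · s_j):
  r[X_1,X_1] = 1 (diagonal).
  r[X_1,X_2] = -3.3333 / (2.1602 · 2.2174) = -3.3333 / 4.79 = -0.6959
  r[X_1,X_3] = -4.6667 / (2.1602 · 2.63) = -4.6667 / 5.6814 = -0.8214
  r[X_2,X_2] = 1 (diagonal).
  r[X_2,X_3] = 1.0833 / (2.2174 · 2.63) = 1.0833 / 5.8315 = 0.1858
  r[X_3,X_3] = 1 (diagonal).

R is symmetric with unit diagonal. Assembling:

R = [[1, -0.6959, -0.8214],
 [-0.6959, 1, 0.1858],
 [-0.8214, 0.1858, 1]]


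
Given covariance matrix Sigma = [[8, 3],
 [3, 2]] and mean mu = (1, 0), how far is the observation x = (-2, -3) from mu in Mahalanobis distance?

Step 1 — centre the observation: (x - mu) = (-3, -3).

Step 2 — invert Sigma. det(Sigma) = 8·2 - (3)² = 7.
  Sigma^{-1} = (1/det) · [[d, -b], [-b, a]] = [[0.2857, -0.4286],
 [-0.4286, 1.1429]].

Step 3 — form the quadratic (x - mu)^T · Sigma^{-1} · (x - mu):
  Sigma^{-1} · (x - mu) = (0.4286, -2.1429).
  (x - mu)^T · [Sigma^{-1} · (x - mu)] = (-3)·(0.4286) + (-3)·(-2.1429) = 5.1429.

Step 4 — take square root: d = √(5.1429) ≈ 2.2678.

d(x, mu) = √(5.1429) ≈ 2.2678


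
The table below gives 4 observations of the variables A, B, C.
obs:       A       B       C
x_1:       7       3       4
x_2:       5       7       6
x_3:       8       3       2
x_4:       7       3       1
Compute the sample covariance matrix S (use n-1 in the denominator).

Step 1 — column means:
  mean(A) = (7 + 5 + 8 + 7) / 4 = 27/4 = 6.75
  mean(B) = (3 + 7 + 3 + 3) / 4 = 16/4 = 4
  mean(C) = (4 + 6 + 2 + 1) / 4 = 13/4 = 3.25

Step 2 — sample covariance S[i,j] = (1/(n-1)) · Σ_k (x_{k,i} - mean_i) · (x_{k,j} - mean_j), with n-1 = 3.
  S[A,A] = ((0.25)·(0.25) + (-1.75)·(-1.75) + (1.25)·(1.25) + (0.25)·(0.25)) / 3 = 4.75/3 = 1.5833
  S[A,B] = ((0.25)·(-1) + (-1.75)·(3) + (1.25)·(-1) + (0.25)·(-1)) / 3 = -7/3 = -2.3333
  S[A,C] = ((0.25)·(0.75) + (-1.75)·(2.75) + (1.25)·(-1.25) + (0.25)·(-2.25)) / 3 = -6.75/3 = -2.25
  S[B,B] = ((-1)·(-1) + (3)·(3) + (-1)·(-1) + (-1)·(-1)) / 3 = 12/3 = 4
  S[B,C] = ((-1)·(0.75) + (3)·(2.75) + (-1)·(-1.25) + (-1)·(-2.25)) / 3 = 11/3 = 3.6667
  S[C,C] = ((0.75)·(0.75) + (2.75)·(2.75) + (-1.25)·(-1.25) + (-2.25)·(-2.25)) / 3 = 14.75/3 = 4.9167

S is symmetric (S[j,i] = S[i,j]). Assembling:

S = [[1.5833, -2.3333, -2.25],
 [-2.3333, 4, 3.6667],
 [-2.25, 3.6667, 4.9167]]


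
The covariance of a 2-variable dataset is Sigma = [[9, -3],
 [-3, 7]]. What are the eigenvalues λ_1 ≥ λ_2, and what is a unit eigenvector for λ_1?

Step 1 — characteristic polynomial of 2×2 Sigma:
  det(Sigma - λI) = λ² - trace · λ + det = 0.
  trace = 9 + 7 = 16, det = 9·7 - (-3)² = 54.
Step 2 — discriminant:
  Δ = trace² - 4·det = 256 - 216 = 40.
Step 3 — eigenvalues:
  λ = (trace ± √Δ)/2 = (16 ± 6.3246)/2,
  λ_1 = 11.1623,  λ_2 = 4.8377.

Step 4 — unit eigenvector for λ_1: solve (Sigma - λ_1 I)v = 0. First row:
  (9 - 11.1623)·v_x + (-3)·v_y = 0, i.e. (-2.1623)·v_x + (-3)·v_y = 0,
  so v ∝ (b, λ_1 - a) = (-3, 2.1623); multiply by -1 so the first entry is positive: u = (3, -2.1623).
  ||u|| = √((3)² + (-2.1623)²) = √(13.6754) ≈ 3.698,
  v_1 = u/||u|| ≈ (0.8112, -0.5847) (||v_1|| = 1).

λ_1 = 11.1623,  λ_2 = 4.8377;  v_1 ≈ (0.8112, -0.5847)


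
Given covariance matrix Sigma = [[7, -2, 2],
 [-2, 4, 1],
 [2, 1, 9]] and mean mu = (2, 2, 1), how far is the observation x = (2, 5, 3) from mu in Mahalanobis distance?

Step 1 — centre the observation: (x - mu) = (0, 3, 2).

Step 2 — invert Sigma (cofactor / det for 3×3, or solve directly):
  Sigma^{-1} = [[0.1892, 0.1081, -0.0541],
 [0.1081, 0.3189, -0.0595],
 [-0.0541, -0.0595, 0.1297]].

Step 3 — form the quadratic (x - mu)^T · Sigma^{-1} · (x - mu):
  Sigma^{-1} · (x - mu) = (0.2162, 0.8378, 0.0811).
  (x - mu)^T · [Sigma^{-1} · (x - mu)] = (0)·(0.2162) + (3)·(0.8378) + (2)·(0.0811) = 2.6757.

Step 4 — take square root: d = √(2.6757) ≈ 1.6357.

d(x, mu) = √(2.6757) ≈ 1.6357


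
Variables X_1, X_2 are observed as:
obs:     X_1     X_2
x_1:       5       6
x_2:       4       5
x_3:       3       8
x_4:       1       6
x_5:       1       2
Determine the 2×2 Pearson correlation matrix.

Step 1 — column means:
  mean(X_1) = (5 + 4 + 3 + 1 + 1) / 5 = 14/5 = 2.8
  mean(X_2) = (6 + 5 + 8 + 6 + 2) / 5 = 27/5 = 5.4

Step 2 — sample variances and covariances s[i,j] = (1/(n-1)) · Σ_k (x_{k,i} - mean_i) · (x_{k,j} - mean_j), with n-1 = 4:
  s[X_1,X_1] = ((2.2)·(2.2) + (1.2)·(1.2) + (0.2)·(0.2) + (-1.8)·(-1.8) + (-1.8)·(-1.8)) / 4 = 12.8/4 = 3.2
  s[X_1,X_2] = ((2.2)·(0.6) + (1.2)·(-0.4) + (0.2)·(2.6) + (-1.8)·(0.6) + (-1.8)·(-3.4)) / 4 = 6.4/4 = 1.6
  s[X_2,X_2] = ((0.6)·(0.6) + (-0.4)·(-0.4) + (2.6)·(2.6) + (0.6)·(0.6) + (-3.4)·(-3.4)) / 4 = 19.2/4 = 4.8
  Sample standard deviations s_i = √(s[i,i]):
  s(X_1) = √(3.2) = 1.7889
  s(X_2) = √(4.8) = 2.1909

Step 3 — r_{ij} = s_{ij} / (s_i · s_j):
  r[X_1,X_1] = 1 (diagonal).
  r[X_1,X_2] = 1.6 / (1.7889 · 2.1909) = 1.6 / 3.9192 = 0.4082
  r[X_2,X_2] = 1 (diagonal).

R is symmetric with unit diagonal. Assembling:

R = [[1, 0.4082],
 [0.4082, 1]]


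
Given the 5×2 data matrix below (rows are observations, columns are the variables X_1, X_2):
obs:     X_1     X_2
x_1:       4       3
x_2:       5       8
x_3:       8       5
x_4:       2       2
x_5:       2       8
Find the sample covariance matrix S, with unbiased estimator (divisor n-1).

Step 1 — column means:
  mean(X_1) = (4 + 5 + 8 + 2 + 2) / 5 = 21/5 = 4.2
  mean(X_2) = (3 + 8 + 5 + 2 + 8) / 5 = 26/5 = 5.2

Step 2 — sample covariance S[i,j] = (1/(n-1)) · Σ_k (x_{k,i} - mean_i) · (x_{k,j} - mean_j), with n-1 = 4.
  S[X_1,X_1] = ((-0.2)·(-0.2) + (0.8)·(0.8) + (3.8)·(3.8) + (-2.2)·(-2.2) + (-2.2)·(-2.2)) / 4 = 24.8/4 = 6.2
  S[X_1,X_2] = ((-0.2)·(-2.2) + (0.8)·(2.8) + (3.8)·(-0.2) + (-2.2)·(-3.2) + (-2.2)·(2.8)) / 4 = 2.8/4 = 0.7
  S[X_2,X_2] = ((-2.2)·(-2.2) + (2.8)·(2.8) + (-0.2)·(-0.2) + (-3.2)·(-3.2) + (2.8)·(2.8)) / 4 = 30.8/4 = 7.7

S is symmetric (S[j,i] = S[i,j]). Assembling:

S = [[6.2, 0.7],
 [0.7, 7.7]]


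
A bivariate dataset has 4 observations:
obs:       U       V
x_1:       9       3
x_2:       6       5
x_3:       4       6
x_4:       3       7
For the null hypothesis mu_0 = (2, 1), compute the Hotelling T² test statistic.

Step 1 — sample mean vector:
  mean(U) = (9 + 6 + 4 + 3) / 4 = 22/4 = 5.5
  mean(V) = (3 + 5 + 6 + 7) / 4 = 21/4 = 5.25
  x̄ = (5.5, 5.25),  deviation x̄ - mu_0 = (5.5, 5.25) - (2, 1) = (3.5, 4.25).

Step 2 — sample covariance matrix, S[i,j] = (1/(n-1)) · Σ_k (x_{k,i} - mean_i) · (x_{k,j} - mean_j), divisor n-1 = 3:
  S[U,U] = ((3.5)·(3.5) + (0.5)·(0.5) + (-1.5)·(-1.5) + (-2.5)·(-2.5)) / 3 = 21/3 = 7
  S[U,V] = ((3.5)·(-2.25) + (0.5)·(-0.25) + (-1.5)·(0.75) + (-2.5)·(1.75)) / 3 = -13.5/3 = -4.5
  S[V,V] = ((-2.25)·(-2.25) + (-0.25)·(-0.25) + (0.75)·(0.75) + (1.75)·(1.75)) / 3 = 8.75/3 = 2.9167
  S = [[7, -4.5],
 [-4.5, 2.9167]].

Step 3 — invert S. det(S) = 7·2.9167 - (-4.5)² = 0.1667.
  S^{-1} = (1/det) · [[d, -b], [-b, a]] = [[17.5, 27],
 [27, 42]].

Step 4 — quadratic form (x̄ - mu_0)^T · S^{-1} · (x̄ - mu_0):
  S^{-1} · (x̄ - mu_0) = (176, 273),
  (x̄ - mu_0)^T · [...] = (3.5)·(176) + (4.25)·(273) = 1776.25.

Step 5 — scale by n: T² = 4 · 1776.25 = 7105.

T² ≈ 7105


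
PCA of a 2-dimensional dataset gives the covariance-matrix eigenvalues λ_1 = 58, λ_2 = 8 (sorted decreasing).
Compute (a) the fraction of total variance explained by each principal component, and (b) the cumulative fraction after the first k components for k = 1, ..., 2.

Step 1 — total variance = trace(Sigma) = Σ λ_i = 58 + 8 = 66.

Step 2 — fraction explained by component i = λ_i / Σ λ:
  PC1: 58/66 = 0.8788
  PC2: 8/66 = 0.1212

Step 3 — cumulative fraction after k components = (λ_1 + ... + λ_k) / Σ λ:
  k = 1: 58/66 = 0.8788
  k = 2: (58 + 8)/66 = 66/66 = 1

Summary (fraction, with percent):

explained: PC1 0.8788 (87.88%), PC2 0.1212 (12.12%);  cumulative: 0.8788, 1


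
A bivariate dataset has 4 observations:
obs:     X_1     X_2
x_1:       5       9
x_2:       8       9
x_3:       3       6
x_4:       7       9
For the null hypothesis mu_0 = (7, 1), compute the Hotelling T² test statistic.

Step 1 — sample mean vector:
  mean(X_1) = (5 + 8 + 3 + 7) / 4 = 23/4 = 5.75
  mean(X_2) = (9 + 9 + 6 + 9) / 4 = 33/4 = 8.25
  x̄ = (5.75, 8.25),  deviation x̄ - mu_0 = (5.75, 8.25) - (7, 1) = (-1.25, 7.25).

Step 2 — sample covariance matrix, S[i,j] = (1/(n-1)) · Σ_k (x_{k,i} - mean_i) · (x_{k,j} - mean_j), divisor n-1 = 3:
  S[X_1,X_1] = ((-0.75)·(-0.75) + (2.25)·(2.25) + (-2.75)·(-2.75) + (1.25)·(1.25)) / 3 = 14.75/3 = 4.9167
  S[X_1,X_2] = ((-0.75)·(0.75) + (2.25)·(0.75) + (-2.75)·(-2.25) + (1.25)·(0.75)) / 3 = 8.25/3 = 2.75
  S[X_2,X_2] = ((0.75)·(0.75) + (0.75)·(0.75) + (-2.25)·(-2.25) + (0.75)·(0.75)) / 3 = 6.75/3 = 2.25
  S = [[4.9167, 2.75],
 [2.75, 2.25]].

Step 3 — invert S. det(S) = 4.9167·2.25 - (2.75)² = 3.5.
  S^{-1} = (1/det) · [[d, -b], [-b, a]] = [[0.6429, -0.7857],
 [-0.7857, 1.4048]].

Step 4 — quadratic form (x̄ - mu_0)^T · S^{-1} · (x̄ - mu_0):
  S^{-1} · (x̄ - mu_0) = (-6.5, 11.1667),
  (x̄ - mu_0)^T · [...] = (-1.25)·(-6.5) + (7.25)·(11.1667) = 89.0833.

Step 5 — scale by n: T² = 4 · 89.0833 = 356.3333.

T² ≈ 356.3333


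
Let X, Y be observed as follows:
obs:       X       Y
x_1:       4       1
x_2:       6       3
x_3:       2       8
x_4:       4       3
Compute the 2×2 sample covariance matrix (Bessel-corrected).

Step 1 — column means:
  mean(X) = (4 + 6 + 2 + 4) / 4 = 16/4 = 4
  mean(Y) = (1 + 3 + 8 + 3) / 4 = 15/4 = 3.75

Step 2 — sample covariance S[i,j] = (1/(n-1)) · Σ_k (x_{k,i} - mean_i) · (x_{k,j} - mean_j), with n-1 = 3.
  S[X,X] = ((0)·(0) + (2)·(2) + (-2)·(-2) + (0)·(0)) / 3 = 8/3 = 2.6667
  S[X,Y] = ((0)·(-2.75) + (2)·(-0.75) + (-2)·(4.25) + (0)·(-0.75)) / 3 = -10/3 = -3.3333
  S[Y,Y] = ((-2.75)·(-2.75) + (-0.75)·(-0.75) + (4.25)·(4.25) + (-0.75)·(-0.75)) / 3 = 26.75/3 = 8.9167

S is symmetric (S[j,i] = S[i,j]). Assembling:

S = [[2.6667, -3.3333],
 [-3.3333, 8.9167]]


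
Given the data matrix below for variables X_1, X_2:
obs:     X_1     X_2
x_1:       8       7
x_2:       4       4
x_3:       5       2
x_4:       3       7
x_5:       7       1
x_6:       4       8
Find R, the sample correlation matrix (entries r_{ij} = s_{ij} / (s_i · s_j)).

Step 1 — column means:
  mean(X_1) = (8 + 4 + 5 + 3 + 7 + 4) / 6 = 31/6 = 5.1667
  mean(X_2) = (7 + 4 + 2 + 7 + 1 + 8) / 6 = 29/6 = 4.8333

Step 2 — sample variances and covariances s[i,j] = (1/(n-1)) · Σ_k (x_{k,i} - mean_i) · (x_{k,j} - mean_j), with n-1 = 5:
  s[X_1,X_1] = ((2.8333)·(2.8333) + (-1.1667)·(-1.1667) + (-0.1667)·(-0.1667) + (-2.1667)·(-2.1667) + (1.8333)·(1.8333) + (-1.1667)·(-1.1667)) / 5 = 18.8333/5 = 3.7667
  s[X_1,X_2] = ((2.8333)·(2.1667) + (-1.1667)·(-0.8333) + (-0.1667)·(-2.8333) + (-2.1667)·(2.1667) + (1.8333)·(-3.8333) + (-1.1667)·(3.1667)) / 5 = -7.8333/5 = -1.5667
  s[X_2,X_2] = ((2.1667)·(2.1667) + (-0.8333)·(-0.8333) + (-2.8333)·(-2.8333) + (2.1667)·(2.1667) + (-3.8333)·(-3.8333) + (3.1667)·(3.1667)) / 5 = 42.8333/5 = 8.5667
  Sample standard deviations s_i = √(s[i,i]):
  s(X_1) = √(3.7667) = 1.9408
  s(X_2) = √(8.5667) = 2.9269

Step 3 — r_{ij} = s_{ij} / (s_i · s_j):
  r[X_1,X_1] = 1 (diagonal).
  r[X_1,X_2] = -1.5667 / (1.9408 · 2.9269) = -1.5667 / 5.6805 = -0.2758
  r[X_2,X_2] = 1 (diagonal).

R is symmetric with unit diagonal. Assembling:

R = [[1, -0.2758],
 [-0.2758, 1]]


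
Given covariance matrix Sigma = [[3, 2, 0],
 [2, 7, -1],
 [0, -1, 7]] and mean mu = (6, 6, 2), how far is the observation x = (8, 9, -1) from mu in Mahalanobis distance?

Step 1 — centre the observation: (x - mu) = (2, 3, -3).

Step 2 — invert Sigma (cofactor / det for 3×3, or solve directly):
  Sigma^{-1} = [[0.4138, -0.1207, -0.0172],
 [-0.1207, 0.181, 0.0259],
 [-0.0172, 0.0259, 0.1466]].

Step 3 — form the quadratic (x - mu)^T · Sigma^{-1} · (x - mu):
  Sigma^{-1} · (x - mu) = (0.5172, 0.2241, -0.3966).
  (x - mu)^T · [Sigma^{-1} · (x - mu)] = (2)·(0.5172) + (3)·(0.2241) + (-3)·(-0.3966) = 2.8966.

Step 4 — take square root: d = √(2.8966) ≈ 1.7019.

d(x, mu) = √(2.8966) ≈ 1.7019
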